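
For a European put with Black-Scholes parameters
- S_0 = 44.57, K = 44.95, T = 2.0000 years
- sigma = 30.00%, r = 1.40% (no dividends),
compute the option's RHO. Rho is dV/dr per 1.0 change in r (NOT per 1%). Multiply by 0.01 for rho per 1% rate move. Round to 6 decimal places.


Answer: Rho = -49.476588

Derivation:
d1 = 0.2581180781; d2 = -0.1661459906
phi(d1) = 0.3858714468; exp(-qT) = 1.0000000000; exp(-rT) = 0.9723883668
N(-d2) = 0.5659789691
Rho = -K*T*exp(-rT)*N(-d2) = -44.9500 * 2.0000 * 0.9723883668 * 0.5659789691 = -49.476588


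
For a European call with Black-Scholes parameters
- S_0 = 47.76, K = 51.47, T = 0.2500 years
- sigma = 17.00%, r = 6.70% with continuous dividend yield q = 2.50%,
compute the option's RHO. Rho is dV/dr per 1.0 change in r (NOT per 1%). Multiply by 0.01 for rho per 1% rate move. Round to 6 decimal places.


Answer: Rho = 2.684084

Derivation:
d1 = -0.7140958186; d2 = -0.7990958186
phi(d1) = 0.3091573364; exp(-qT) = 0.9937694906; exp(-rT) = 0.9833895013
N(d2) = 0.2121174270
Rho = K*T*exp(-rT)*N(d2) = 51.4700 * 0.2500 * 0.9833895013 * 0.2121174270 = 2.684084


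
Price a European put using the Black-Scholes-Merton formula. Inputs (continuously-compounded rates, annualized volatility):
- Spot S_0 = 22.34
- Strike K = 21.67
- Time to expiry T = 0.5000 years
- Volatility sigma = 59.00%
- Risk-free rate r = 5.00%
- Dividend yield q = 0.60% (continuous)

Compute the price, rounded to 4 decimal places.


d1 = (ln(S/K) + (r - q + 0.5*sigma^2) * T) / (sigma * sqrt(T)) = 0.33431764
d2 = d1 - sigma * sqrt(T) = -0.08287536
exp(-rT) = 0.97530991; exp(-qT) = 0.99700450
P = K * exp(-rT) * N(-d2) - S_0 * exp(-qT) * N(-d1)
N(-d1) = 0.36906994; N(-d2) = 0.53302468
P = 21.6700 * 0.97530991 * 0.53302468 - 22.3400 * 0.99700450 * 0.36906994 = 3.0451

Answer: Price = 3.0451


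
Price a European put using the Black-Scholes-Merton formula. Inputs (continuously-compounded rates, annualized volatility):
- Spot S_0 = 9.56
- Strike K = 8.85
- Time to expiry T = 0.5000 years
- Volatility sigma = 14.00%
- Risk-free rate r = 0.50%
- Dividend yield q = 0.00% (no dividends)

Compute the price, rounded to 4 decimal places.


d1 = (ln(S/K) + (r - q + 0.5*sigma^2) * T) / (sigma * sqrt(T)) = 0.85428871
d2 = d1 - sigma * sqrt(T) = 0.75529377
exp(-rT) = 0.99750312; exp(-qT) = 1.00000000
P = K * exp(-rT) * N(-d2) - S_0 * exp(-qT) * N(-d1)
N(-d1) = 0.19647252; N(-d2) = 0.22503637
P = 8.8500 * 0.99750312 * 0.22503637 - 9.5600 * 1.00000000 * 0.19647252 = 0.1083

Answer: Price = 0.1083


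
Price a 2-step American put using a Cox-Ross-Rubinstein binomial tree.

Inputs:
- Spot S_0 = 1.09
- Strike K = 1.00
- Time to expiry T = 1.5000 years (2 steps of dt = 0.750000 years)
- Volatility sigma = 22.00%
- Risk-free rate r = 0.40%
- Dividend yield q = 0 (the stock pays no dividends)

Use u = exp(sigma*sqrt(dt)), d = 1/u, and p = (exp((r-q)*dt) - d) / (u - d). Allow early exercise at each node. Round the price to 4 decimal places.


Answer: Price = V(0,0) = 0.0739

Derivation:
dt = T/N = 0.750000
u = exp(sigma*sqrt(dt)) = 1.209885; d = 1/u = 0.826525
p = (exp((r-q)*dt) - d) / (u - d) = 0.460349
Discount per step: exp(-r*dt) = 0.997004
Stock lattice S(k, i) with i counting down-moves:
  k=0: S(0,0) = 1.0900
  k=1: S(1,0) = 1.3188; S(1,1) = 0.9009
  k=2: S(2,0) = 1.5956; S(2,1) = 1.0900; S(2,2) = 0.7446
Terminal payoffs V(N, i) = max(K - S_T, 0):
  V(2,0) = 0.000000; V(2,1) = 0.000000; V(2,2) = 0.255374
Backward induction: V(k, i) = exp(-r*dt) * [p * V(k+1, i) + (1-p) * V(k+1, i+1)]; then take max(V_cont, immediate exercise) for American.
  V(1,0) = exp(-r*dt) * [p*0.000000 + (1-p)*0.000000] = 0.000000; exercise = 0.000000; V(1,0) = max -> 0.000000
  V(1,1) = exp(-r*dt) * [p*0.000000 + (1-p)*0.255374] = 0.137400; exercise = 0.099088; V(1,1) = max -> 0.137400
  V(0,0) = exp(-r*dt) * [p*0.000000 + (1-p)*0.137400] = 0.073926; exercise = 0.000000; V(0,0) = max -> 0.073926


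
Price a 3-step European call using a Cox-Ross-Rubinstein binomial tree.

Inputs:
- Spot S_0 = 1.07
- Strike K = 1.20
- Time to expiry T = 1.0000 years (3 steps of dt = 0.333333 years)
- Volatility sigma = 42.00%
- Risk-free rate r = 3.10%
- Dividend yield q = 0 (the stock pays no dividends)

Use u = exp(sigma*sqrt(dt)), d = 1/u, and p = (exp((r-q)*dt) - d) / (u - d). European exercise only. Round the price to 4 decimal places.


dt = T/N = 0.333333
u = exp(sigma*sqrt(dt)) = 1.274415; d = 1/u = 0.784674
p = (exp((r-q)*dt) - d) / (u - d) = 0.460883
Discount per step: exp(-r*dt) = 0.989720
Stock lattice S(k, i) with i counting down-moves:
  k=0: S(0,0) = 1.0700
  k=1: S(1,0) = 1.3636; S(1,1) = 0.8396
  k=2: S(2,0) = 1.7378; S(2,1) = 1.0700; S(2,2) = 0.6588
  k=3: S(3,0) = 2.2147; S(3,1) = 1.3636; S(3,2) = 0.8396; S(3,3) = 0.5170
Terminal payoffs V(N, i) = max(S_T - K, 0):
  V(3,0) = 1.014707; V(3,1) = 0.163624; V(3,2) = 0.000000; V(3,3) = 0.000000
Backward induction: V(k, i) = exp(-r*dt) * [p * V(k+1, i) + (1-p) * V(k+1, i+1)].
  V(2,0) = exp(-r*dt) * [p*1.014707 + (1-p)*0.163624] = 0.550159
  V(2,1) = exp(-r*dt) * [p*0.163624 + (1-p)*0.000000] = 0.074636
  V(2,2) = exp(-r*dt) * [p*0.000000 + (1-p)*0.000000] = 0.000000
  V(1,0) = exp(-r*dt) * [p*0.550159 + (1-p)*0.074636] = 0.290776
  V(1,1) = exp(-r*dt) * [p*0.074636 + (1-p)*0.000000] = 0.034045
  V(0,0) = exp(-r*dt) * [p*0.290776 + (1-p)*0.034045] = 0.150801

Answer: Price = V(0,0) = 0.1508


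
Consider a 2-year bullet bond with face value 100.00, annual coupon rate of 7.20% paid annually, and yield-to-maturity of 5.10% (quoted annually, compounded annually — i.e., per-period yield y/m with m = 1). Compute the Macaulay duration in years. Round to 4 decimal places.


Coupon per period c = face * coupon_rate / m = 7.200000
Periods per year m = 1; per-period yield y/m = 0.051000
Number of cashflows N = 2
Cashflows (t years, CF_t, discount factor 1/(1+y/m)^(m*t), PV):
  t = 1.0000: CF_t = 7.200000, DF = 0.951475, PV = 6.850618
  t = 2.0000: CF_t = 107.200000, DF = 0.905304, PV = 97.048618
Price P = sum_t PV_t = 103.899236
Macaulay numerator sum_t t * PV_t:
  t * PV_t at t = 1.0000: 6.850618
  t * PV_t at t = 2.0000: 194.097235
Macaulay duration D = (sum_t t * PV_t) / P = 200.947854 / 103.899236 = 1.934065

Answer: Macaulay duration = 1.9341 years


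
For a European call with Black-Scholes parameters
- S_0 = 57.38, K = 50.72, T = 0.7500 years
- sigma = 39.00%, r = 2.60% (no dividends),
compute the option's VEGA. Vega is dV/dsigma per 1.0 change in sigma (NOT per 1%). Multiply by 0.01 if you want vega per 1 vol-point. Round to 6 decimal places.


Answer: Vega = 16.638936

Derivation:
d1 = 0.5918965365; d2 = 0.2541466290
phi(d1) = 0.3348377181; exp(-qT) = 1.0000000000; exp(-rT) = 0.9806888952
Vega = S * exp(-qT) * phi(d1) * sqrt(T) = 57.3800 * 1.0000000000 * 0.3348377181 * 0.8660254038 = 16.638936


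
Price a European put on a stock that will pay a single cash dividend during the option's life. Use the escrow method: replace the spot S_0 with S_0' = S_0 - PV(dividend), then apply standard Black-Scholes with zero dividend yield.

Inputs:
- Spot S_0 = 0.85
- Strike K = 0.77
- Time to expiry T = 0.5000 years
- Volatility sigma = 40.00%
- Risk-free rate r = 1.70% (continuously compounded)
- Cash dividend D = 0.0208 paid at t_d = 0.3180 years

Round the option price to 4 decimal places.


Answer: Price = 0.0604

Derivation:
PV(D) = D * exp(-r * t_d) = 0.0208 * 0.99460859 = 0.02068786
S_0' = S_0 - PV(D) = 0.8500 - 0.02068786 = 0.82931214
d1 = (ln(S_0'/K) + (r + sigma^2/2)*T) / (sigma*sqrt(T)) = 0.43383157
d2 = d1 - sigma*sqrt(T) = 0.15098885
exp(-rT) = 0.99153602
N(-d1) = 0.33220538; N(-d2) = 0.43999225
P = K * exp(-rT) * N(-d2) - S_0' * N(-d1) = 0.7700 * 0.99153602 * 0.43999225 - 0.82931214 * 0.33220538 = 0.0604


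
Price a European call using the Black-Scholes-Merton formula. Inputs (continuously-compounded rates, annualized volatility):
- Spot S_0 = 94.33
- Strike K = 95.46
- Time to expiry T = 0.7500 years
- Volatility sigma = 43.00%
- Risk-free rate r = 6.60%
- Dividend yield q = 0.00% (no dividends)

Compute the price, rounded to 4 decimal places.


Answer: Price = 15.4852

Derivation:
d1 = (ln(S/K) + (r - q + 0.5*sigma^2) * T) / (sigma * sqrt(T)) = 0.28714304
d2 = d1 - sigma * sqrt(T) = -0.08524789
exp(-rT) = 0.95170516; exp(-qT) = 1.00000000
C = S_0 * exp(-qT) * N(d1) - K * exp(-rT) * N(d2)
N(d1) = 0.61299860; N(d2) = 0.46603216
C = 94.3300 * 1.00000000 * 0.61299860 - 95.4600 * 0.95170516 * 0.46603216 = 15.4852


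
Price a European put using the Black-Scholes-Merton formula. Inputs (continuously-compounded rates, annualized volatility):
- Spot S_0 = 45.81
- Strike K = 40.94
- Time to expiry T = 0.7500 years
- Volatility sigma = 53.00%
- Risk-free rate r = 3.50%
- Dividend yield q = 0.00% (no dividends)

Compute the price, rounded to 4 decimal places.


d1 = (ln(S/K) + (r - q + 0.5*sigma^2) * T) / (sigma * sqrt(T)) = 0.53155948
d2 = d1 - sigma * sqrt(T) = 0.07256602
exp(-rT) = 0.97409154; exp(-qT) = 1.00000000
P = K * exp(-rT) * N(-d2) - S_0 * exp(-qT) * N(-d1)
N(-d1) = 0.29751557; N(-d2) = 0.47107573
P = 40.9400 * 0.97409154 * 0.47107573 - 45.8100 * 1.00000000 * 0.29751557 = 5.1570

Answer: Price = 5.1570


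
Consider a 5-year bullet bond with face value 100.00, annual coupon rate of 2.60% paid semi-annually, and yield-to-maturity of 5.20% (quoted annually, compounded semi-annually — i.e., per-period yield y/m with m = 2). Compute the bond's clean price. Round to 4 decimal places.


Coupon per period c = face * coupon_rate / m = 1.300000
Periods per year m = 2; per-period yield y/m = 0.026000
Number of cashflows N = 10
Cashflows (t years, CF_t, discount factor 1/(1+y/m)^(m*t), PV):
  t = 0.5000: CF_t = 1.300000, DF = 0.974659, PV = 1.267057
  t = 1.0000: CF_t = 1.300000, DF = 0.949960, PV = 1.234948
  t = 1.5000: CF_t = 1.300000, DF = 0.925887, PV = 1.203653
  t = 2.0000: CF_t = 1.300000, DF = 0.902424, PV = 1.173151
  t = 2.5000: CF_t = 1.300000, DF = 0.879555, PV = 1.143422
  t = 3.0000: CF_t = 1.300000, DF = 0.857266, PV = 1.114446
  t = 3.5000: CF_t = 1.300000, DF = 0.835542, PV = 1.086205
  t = 4.0000: CF_t = 1.300000, DF = 0.814369, PV = 1.058679
  t = 4.5000: CF_t = 1.300000, DF = 0.793732, PV = 1.031851
  t = 5.0000: CF_t = 101.300000, DF = 0.773618, PV = 78.367472
Price P = sum_t PV_t = 88.680885

Answer: Price = 88.6809


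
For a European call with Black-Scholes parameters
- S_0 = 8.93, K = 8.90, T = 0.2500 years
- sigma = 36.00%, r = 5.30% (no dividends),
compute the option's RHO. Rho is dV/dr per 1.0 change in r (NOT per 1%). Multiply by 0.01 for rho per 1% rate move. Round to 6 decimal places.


d1 = 0.1823062119; d2 = 0.0023062119
phi(d1) = 0.3923675266; exp(-qT) = 1.0000000000; exp(-rT) = 0.9868373948
N(d2) = 0.5009200446
Rho = K*T*exp(-rT)*N(d2) = 8.9000 * 0.2500 * 0.9868373948 * 0.5009200446 = 1.099877

Answer: Rho = 1.099877


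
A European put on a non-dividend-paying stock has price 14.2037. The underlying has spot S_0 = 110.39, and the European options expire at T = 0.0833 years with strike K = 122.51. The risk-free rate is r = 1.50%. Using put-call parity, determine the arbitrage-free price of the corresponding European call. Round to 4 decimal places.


Put-call parity: C - P = S_0 * exp(-qT) - K * exp(-rT).
S_0 * exp(-qT) = 110.3900 * 1.00000000 = 110.39000000
K * exp(-rT) = 122.5100 * 0.99875128 = 122.35701935
C = P + S*exp(-qT) - K*exp(-rT)
C = 14.2037 + 110.39000000 - 122.35701935 = 2.2367

Answer: Call price = 2.2367


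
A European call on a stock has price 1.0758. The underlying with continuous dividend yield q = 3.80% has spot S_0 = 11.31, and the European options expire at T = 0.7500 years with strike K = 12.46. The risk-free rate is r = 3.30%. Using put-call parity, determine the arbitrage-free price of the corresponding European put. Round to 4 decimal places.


Answer: Put price = 2.2390

Derivation:
Put-call parity: C - P = S_0 * exp(-qT) - K * exp(-rT).
S_0 * exp(-qT) = 11.3100 * 0.97190229 = 10.99221495
K * exp(-rT) = 12.4600 * 0.97555377 = 12.15539997
P = C - S*exp(-qT) + K*exp(-rT)
P = 1.0758 - 10.99221495 + 12.15539997 = 2.2390


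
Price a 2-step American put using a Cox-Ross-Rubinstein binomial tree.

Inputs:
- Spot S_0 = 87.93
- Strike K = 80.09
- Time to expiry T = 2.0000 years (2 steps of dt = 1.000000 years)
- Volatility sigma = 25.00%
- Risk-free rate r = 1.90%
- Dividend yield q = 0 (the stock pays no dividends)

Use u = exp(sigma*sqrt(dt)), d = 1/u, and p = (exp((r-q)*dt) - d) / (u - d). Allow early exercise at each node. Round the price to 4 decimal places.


dt = T/N = 1.000000
u = exp(sigma*sqrt(dt)) = 1.284025; d = 1/u = 0.778801
p = (exp((r-q)*dt) - d) / (u - d) = 0.475790
Discount per step: exp(-r*dt) = 0.981179
Stock lattice S(k, i) with i counting down-moves:
  k=0: S(0,0) = 87.9300
  k=1: S(1,0) = 112.9044; S(1,1) = 68.4800
  k=2: S(2,0) = 144.9721; S(2,1) = 87.9300; S(2,2) = 53.3322
Terminal payoffs V(N, i) = max(K - S_T, 0):
  V(2,0) = 0.000000; V(2,1) = 0.000000; V(2,2) = 26.757759
Backward induction: V(k, i) = exp(-r*dt) * [p * V(k+1, i) + (1-p) * V(k+1, i+1)]; then take max(V_cont, immediate exercise) for American.
  V(1,0) = exp(-r*dt) * [p*0.000000 + (1-p)*0.000000] = 0.000000; exercise = 0.000000; V(1,0) = max -> 0.000000
  V(1,1) = exp(-r*dt) * [p*0.000000 + (1-p)*26.757759] = 13.762692; exercise = 11.610047; V(1,1) = max -> 13.762692
  V(0,0) = exp(-r*dt) * [p*0.000000 + (1-p)*13.762692] = 7.078757; exercise = 0.000000; V(0,0) = max -> 7.078757

Answer: Price = V(0,0) = 7.0788


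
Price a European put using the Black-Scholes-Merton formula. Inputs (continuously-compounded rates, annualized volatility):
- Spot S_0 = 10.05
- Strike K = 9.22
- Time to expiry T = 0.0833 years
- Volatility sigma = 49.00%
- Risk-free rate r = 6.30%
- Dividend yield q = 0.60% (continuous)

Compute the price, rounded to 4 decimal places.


d1 = (ln(S/K) + (r - q + 0.5*sigma^2) * T) / (sigma * sqrt(T)) = 0.71378915
d2 = d1 - sigma * sqrt(T) = 0.57236662
exp(-rT) = 0.99476585; exp(-qT) = 0.99950032
P = K * exp(-rT) * N(-d2) - S_0 * exp(-qT) * N(-d1)
N(-d1) = 0.23767879; N(-d2) = 0.28353681
P = 9.2200 * 0.99476585 * 0.28353681 - 10.0500 * 0.99950032 * 0.23767879 = 0.2130

Answer: Price = 0.2130


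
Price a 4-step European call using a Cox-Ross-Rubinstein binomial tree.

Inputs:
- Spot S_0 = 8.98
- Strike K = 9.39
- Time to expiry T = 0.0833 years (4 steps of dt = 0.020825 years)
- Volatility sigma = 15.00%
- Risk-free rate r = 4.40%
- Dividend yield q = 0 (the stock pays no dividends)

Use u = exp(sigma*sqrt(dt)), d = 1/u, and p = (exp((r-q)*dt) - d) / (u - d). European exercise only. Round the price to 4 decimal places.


dt = T/N = 0.020825
u = exp(sigma*sqrt(dt)) = 1.021882; d = 1/u = 0.978586
p = (exp((r-q)*dt) - d) / (u - d) = 0.515762
Discount per step: exp(-r*dt) = 0.999084
Stock lattice S(k, i) with i counting down-moves:
  k=0: S(0,0) = 8.9800
  k=1: S(1,0) = 9.1765; S(1,1) = 8.7877
  k=2: S(2,0) = 9.3773; S(2,1) = 8.9800; S(2,2) = 8.5995
  k=3: S(3,0) = 9.5825; S(3,1) = 9.1765; S(3,2) = 8.7877; S(3,3) = 8.4154
  k=4: S(4,0) = 9.7922; S(4,1) = 9.3773; S(4,2) = 8.9800; S(4,3) = 8.5995; S(4,4) = 8.2352
Terminal payoffs V(N, i) = max(S_T - K, 0):
  V(4,0) = 0.402190; V(4,1) = 0.000000; V(4,2) = 0.000000; V(4,3) = 0.000000; V(4,4) = 0.000000
Backward induction: V(k, i) = exp(-r*dt) * [p * V(k+1, i) + (1-p) * V(k+1, i+1)].
  V(3,0) = exp(-r*dt) * [p*0.402190 + (1-p)*0.000000] = 0.207244
  V(3,1) = exp(-r*dt) * [p*0.000000 + (1-p)*0.000000] = 0.000000
  V(3,2) = exp(-r*dt) * [p*0.000000 + (1-p)*0.000000] = 0.000000
  V(3,3) = exp(-r*dt) * [p*0.000000 + (1-p)*0.000000] = 0.000000
  V(2,0) = exp(-r*dt) * [p*0.207244 + (1-p)*0.000000] = 0.106791
  V(2,1) = exp(-r*dt) * [p*0.000000 + (1-p)*0.000000] = 0.000000
  V(2,2) = exp(-r*dt) * [p*0.000000 + (1-p)*0.000000] = 0.000000
  V(1,0) = exp(-r*dt) * [p*0.106791 + (1-p)*0.000000] = 0.055028
  V(1,1) = exp(-r*dt) * [p*0.000000 + (1-p)*0.000000] = 0.000000
  V(0,0) = exp(-r*dt) * [p*0.055028 + (1-p)*0.000000] = 0.028355

Answer: Price = V(0,0) = 0.0284


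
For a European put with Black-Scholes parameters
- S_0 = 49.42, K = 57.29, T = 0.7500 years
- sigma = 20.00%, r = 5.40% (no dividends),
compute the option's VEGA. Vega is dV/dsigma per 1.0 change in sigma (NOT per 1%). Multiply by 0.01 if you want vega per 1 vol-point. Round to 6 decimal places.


d1 = -0.5327262194; d2 = -0.7059313002
phi(d1) = 0.3461658977; exp(-qT) = 1.0000000000; exp(-rT) = 0.9603091645
Vega = S * exp(-qT) * phi(d1) * sqrt(T) = 49.4200 * 1.0000000000 * 0.3461658977 * 0.8660254038 = 14.815546

Answer: Vega = 14.815546


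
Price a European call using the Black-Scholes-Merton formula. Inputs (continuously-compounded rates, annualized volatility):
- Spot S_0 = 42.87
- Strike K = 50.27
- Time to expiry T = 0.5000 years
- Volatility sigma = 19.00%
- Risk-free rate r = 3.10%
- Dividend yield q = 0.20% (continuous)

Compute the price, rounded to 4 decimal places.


d1 = (ln(S/K) + (r - q + 0.5*sigma^2) * T) / (sigma * sqrt(T)) = -1.01012956
d2 = d1 - sigma * sqrt(T) = -1.14447984
exp(-rT) = 0.98461951; exp(-qT) = 0.99900050
C = S_0 * exp(-qT) * N(d1) - K * exp(-rT) * N(d2)
N(d1) = 0.15621661; N(d2) = 0.12621235
C = 42.8700 * 0.99900050 * 0.15621661 - 50.2700 * 0.98461951 * 0.12621235 = 0.4432

Answer: Price = 0.4432


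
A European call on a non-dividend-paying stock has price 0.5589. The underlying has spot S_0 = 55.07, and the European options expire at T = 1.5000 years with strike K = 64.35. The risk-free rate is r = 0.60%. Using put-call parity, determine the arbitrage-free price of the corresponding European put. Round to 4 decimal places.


Answer: Put price = 9.2623

Derivation:
Put-call parity: C - P = S_0 * exp(-qT) - K * exp(-rT).
S_0 * exp(-qT) = 55.0700 * 1.00000000 = 55.07000000
K * exp(-rT) = 64.3500 * 0.99104038 = 63.77344837
P = C - S*exp(-qT) + K*exp(-rT)
P = 0.5589 - 55.07000000 + 63.77344837 = 9.2623


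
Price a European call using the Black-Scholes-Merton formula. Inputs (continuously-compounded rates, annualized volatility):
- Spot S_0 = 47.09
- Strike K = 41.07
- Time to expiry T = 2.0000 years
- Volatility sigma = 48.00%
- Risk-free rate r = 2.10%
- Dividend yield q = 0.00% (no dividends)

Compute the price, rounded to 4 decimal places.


d1 = (ln(S/K) + (r - q + 0.5*sigma^2) * T) / (sigma * sqrt(T)) = 0.60278310
d2 = d1 - sigma * sqrt(T) = -0.07603941
exp(-rT) = 0.95886978; exp(-qT) = 1.00000000
C = S_0 * exp(-qT) * N(d1) - K * exp(-rT) * N(d2)
N(d1) = 0.72667350; N(d2) = 0.46969387
C = 47.0900 * 1.00000000 * 0.72667350 - 41.0700 * 0.95886978 * 0.46969387 = 15.7221

Answer: Price = 15.7221


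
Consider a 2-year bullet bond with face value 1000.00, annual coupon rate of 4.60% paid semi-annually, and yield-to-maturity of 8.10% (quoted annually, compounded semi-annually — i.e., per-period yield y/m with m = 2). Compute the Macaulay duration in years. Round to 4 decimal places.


Coupon per period c = face * coupon_rate / m = 23.000000
Periods per year m = 2; per-period yield y/m = 0.040500
Number of cashflows N = 4
Cashflows (t years, CF_t, discount factor 1/(1+y/m)^(m*t), PV):
  t = 0.5000: CF_t = 23.000000, DF = 0.961076, PV = 22.104757
  t = 1.0000: CF_t = 23.000000, DF = 0.923668, PV = 21.244361
  t = 1.5000: CF_t = 23.000000, DF = 0.887715, PV = 20.417454
  t = 2.0000: CF_t = 1023.000000, DF = 0.853162, PV = 872.785044
Price P = sum_t PV_t = 936.551616
Macaulay numerator sum_t t * PV_t:
  t * PV_t at t = 0.5000: 11.052379
  t * PV_t at t = 1.0000: 21.244361
  t * PV_t at t = 1.5000: 30.626181
  t * PV_t at t = 2.0000: 1745.570088
Macaulay duration D = (sum_t t * PV_t) / P = 1808.493008 / 936.551616 = 1.931013

Answer: Macaulay duration = 1.9310 years


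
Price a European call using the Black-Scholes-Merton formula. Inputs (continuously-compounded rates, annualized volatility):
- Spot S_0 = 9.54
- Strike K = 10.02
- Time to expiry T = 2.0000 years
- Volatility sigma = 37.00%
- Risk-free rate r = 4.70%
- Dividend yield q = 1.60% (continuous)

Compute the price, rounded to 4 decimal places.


Answer: Price = 1.9546

Derivation:
d1 = (ln(S/K) + (r - q + 0.5*sigma^2) * T) / (sigma * sqrt(T)) = 0.28630255
d2 = d1 - sigma * sqrt(T) = -0.23695647
exp(-rT) = 0.91028276; exp(-qT) = 0.96850658
C = S_0 * exp(-qT) * N(d1) - K * exp(-rT) * N(d2)
N(d1) = 0.61267680; N(d2) = 0.40634528
C = 9.5400 * 0.96850658 * 0.61267680 - 10.0200 * 0.91028276 * 0.40634528 = 1.9546


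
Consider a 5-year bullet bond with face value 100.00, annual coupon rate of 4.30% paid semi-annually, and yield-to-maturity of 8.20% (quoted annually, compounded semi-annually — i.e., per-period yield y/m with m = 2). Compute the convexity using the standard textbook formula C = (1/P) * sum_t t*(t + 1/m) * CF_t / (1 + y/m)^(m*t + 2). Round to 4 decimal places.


Answer: Convexity = 22.0546

Derivation:
Coupon per period c = face * coupon_rate / m = 2.150000
Periods per year m = 2; per-period yield y/m = 0.041000
Number of cashflows N = 10
Cashflows (t years, CF_t, discount factor 1/(1+y/m)^(m*t), PV):
  t = 0.5000: CF_t = 2.150000, DF = 0.960615, PV = 2.065322
  t = 1.0000: CF_t = 2.150000, DF = 0.922781, PV = 1.983979
  t = 1.5000: CF_t = 2.150000, DF = 0.886437, PV = 1.905839
  t = 2.0000: CF_t = 2.150000, DF = 0.851524, PV = 1.830777
  t = 2.5000: CF_t = 2.150000, DF = 0.817987, PV = 1.758672
  t = 3.0000: CF_t = 2.150000, DF = 0.785770, PV = 1.689406
  t = 3.5000: CF_t = 2.150000, DF = 0.754823, PV = 1.622869
  t = 4.0000: CF_t = 2.150000, DF = 0.725094, PV = 1.558952
  t = 4.5000: CF_t = 2.150000, DF = 0.696536, PV = 1.497552
  t = 5.0000: CF_t = 102.150000, DF = 0.669103, PV = 68.348829
Price P = sum_t PV_t = 84.262196
Convexity numerator sum_t t*(t + 1/m) * CF_t / (1+y/m)^(m*t + 2):
  t = 0.5000: term = 0.952920
  t = 1.0000: term = 2.746166
  t = 1.5000: term = 5.276016
  t = 2.0000: term = 8.447031
  t = 2.5000: term = 12.171514
  t = 3.0000: term = 16.368991
  t = 3.5000: term = 20.965727
  t = 4.0000: term = 25.894270
  t = 4.5000: term = 31.093023
  t = 5.0000: term = 1734.452101
Convexity = (1/P) * sum = 1858.367759 / 84.262196 = 22.054585


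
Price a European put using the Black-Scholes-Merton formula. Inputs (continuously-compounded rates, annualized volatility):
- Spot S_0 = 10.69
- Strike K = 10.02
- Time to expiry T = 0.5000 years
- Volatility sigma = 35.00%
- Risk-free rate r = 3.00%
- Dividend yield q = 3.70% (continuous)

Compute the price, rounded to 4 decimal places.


Answer: Price = 0.7215

Derivation:
d1 = (ln(S/K) + (r - q + 0.5*sigma^2) * T) / (sigma * sqrt(T)) = 0.37113259
d2 = d1 - sigma * sqrt(T) = 0.12364521
exp(-rT) = 0.98511194; exp(-qT) = 0.98167007
P = K * exp(-rT) * N(-d2) - S_0 * exp(-qT) * N(-d1)
N(-d1) = 0.35526939; N(-d2) = 0.45079810
P = 10.0200 * 0.98511194 * 0.45079810 - 10.6900 * 0.98167007 * 0.35526939 = 0.7215


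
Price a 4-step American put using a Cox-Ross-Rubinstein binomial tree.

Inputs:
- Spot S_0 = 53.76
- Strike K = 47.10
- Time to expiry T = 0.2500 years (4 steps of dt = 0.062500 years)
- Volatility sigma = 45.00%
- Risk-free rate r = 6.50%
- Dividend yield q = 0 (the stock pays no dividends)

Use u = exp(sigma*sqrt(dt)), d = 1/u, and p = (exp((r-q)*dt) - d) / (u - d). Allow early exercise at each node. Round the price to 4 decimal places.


dt = T/N = 0.062500
u = exp(sigma*sqrt(dt)) = 1.119072; d = 1/u = 0.893597
p = (exp((r-q)*dt) - d) / (u - d) = 0.489959
Discount per step: exp(-r*dt) = 0.995946
Stock lattice S(k, i) with i counting down-moves:
  k=0: S(0,0) = 53.7600
  k=1: S(1,0) = 60.1613; S(1,1) = 48.0398
  k=2: S(2,0) = 67.3249; S(2,1) = 53.7600; S(2,2) = 42.9282
  k=3: S(3,0) = 75.3414; S(3,1) = 60.1613; S(3,2) = 48.0398; S(3,3) = 38.3606
  k=4: S(4,0) = 84.3125; S(4,1) = 67.3249; S(4,2) = 53.7600; S(4,3) = 42.9282; S(4,4) = 34.2789
Terminal payoffs V(N, i) = max(K - S_T, 0):
  V(4,0) = 0.000000; V(4,1) = 0.000000; V(4,2) = 0.000000; V(4,3) = 4.171768; V(4,4) = 12.821111
Backward induction: V(k, i) = exp(-r*dt) * [p * V(k+1, i) + (1-p) * V(k+1, i+1)]; then take max(V_cont, immediate exercise) for American.
  V(3,0) = exp(-r*dt) * [p*0.000000 + (1-p)*0.000000] = 0.000000; exercise = 0.000000; V(3,0) = max -> 0.000000
  V(3,1) = exp(-r*dt) * [p*0.000000 + (1-p)*0.000000] = 0.000000; exercise = 0.000000; V(3,1) = max -> 0.000000
  V(3,2) = exp(-r*dt) * [p*0.000000 + (1-p)*4.171768] = 2.119147; exercise = 0.000000; V(3,2) = max -> 2.119147
  V(3,3) = exp(-r*dt) * [p*4.171768 + (1-p)*12.821111] = 8.548490; exercise = 8.739446; V(3,3) = max -> 8.739446
  V(2,0) = exp(-r*dt) * [p*0.000000 + (1-p)*0.000000] = 0.000000; exercise = 0.000000; V(2,0) = max -> 0.000000
  V(2,1) = exp(-r*dt) * [p*0.000000 + (1-p)*2.119147] = 1.076470; exercise = 0.000000; V(2,1) = max -> 1.076470
  V(2,2) = exp(-r*dt) * [p*2.119147 + (1-p)*8.739446] = 5.473491; exercise = 4.171768; V(2,2) = max -> 5.473491
  V(1,0) = exp(-r*dt) * [p*0.000000 + (1-p)*1.076470] = 0.546818; exercise = 0.000000; V(1,0) = max -> 0.546818
  V(1,1) = exp(-r*dt) * [p*1.076470 + (1-p)*5.473491] = 3.305675; exercise = 0.000000; V(1,1) = max -> 3.305675
  V(0,0) = exp(-r*dt) * [p*0.546818 + (1-p)*3.305675] = 1.946027; exercise = 0.000000; V(0,0) = max -> 1.946027

Answer: Price = V(0,0) = 1.9460


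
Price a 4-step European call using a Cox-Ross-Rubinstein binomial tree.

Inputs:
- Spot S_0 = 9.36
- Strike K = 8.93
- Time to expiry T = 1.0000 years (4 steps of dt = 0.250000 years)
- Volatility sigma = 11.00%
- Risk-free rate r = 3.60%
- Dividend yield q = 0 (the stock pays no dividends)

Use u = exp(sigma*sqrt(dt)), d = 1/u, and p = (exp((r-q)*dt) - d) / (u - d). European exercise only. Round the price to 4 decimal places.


Answer: Price = V(0,0) = 0.8893

Derivation:
dt = T/N = 0.250000
u = exp(sigma*sqrt(dt)) = 1.056541; d = 1/u = 0.946485
p = (exp((r-q)*dt) - d) / (u - d) = 0.568400
Discount per step: exp(-r*dt) = 0.991040
Stock lattice S(k, i) with i counting down-moves:
  k=0: S(0,0) = 9.3600
  k=1: S(1,0) = 9.8892; S(1,1) = 8.8591
  k=2: S(2,0) = 10.4484; S(2,1) = 9.3600; S(2,2) = 8.3850
  k=3: S(3,0) = 11.0391; S(3,1) = 9.8892; S(3,2) = 8.8591; S(3,3) = 7.9363
  k=4: S(4,0) = 11.6633; S(4,1) = 10.4484; S(4,2) = 9.3600; S(4,3) = 8.3850; S(4,4) = 7.5116
Terminal payoffs V(N, i) = max(S_T - K, 0):
  V(4,0) = 2.733278; V(4,1) = 1.518363; V(4,2) = 0.430000; V(4,3) = 0.000000; V(4,4) = 0.000000
Backward induction: V(k, i) = exp(-r*dt) * [p * V(k+1, i) + (1-p) * V(k+1, i+1)].
  V(3,0) = exp(-r*dt) * [p*2.733278 + (1-p)*1.518363] = 2.189129
  V(3,1) = exp(-r*dt) * [p*1.518363 + (1-p)*0.430000] = 1.039230
  V(3,2) = exp(-r*dt) * [p*0.430000 + (1-p)*0.000000] = 0.242222
  V(3,3) = exp(-r*dt) * [p*0.000000 + (1-p)*0.000000] = 0.000000
  V(2,0) = exp(-r*dt) * [p*2.189129 + (1-p)*1.039230] = 1.677665
  V(2,1) = exp(-r*dt) * [p*1.039230 + (1-p)*0.242222] = 0.689012
  V(2,2) = exp(-r*dt) * [p*0.242222 + (1-p)*0.000000] = 0.136445
  V(1,0) = exp(-r*dt) * [p*1.677665 + (1-p)*0.689012] = 1.239753
  V(1,1) = exp(-r*dt) * [p*0.689012 + (1-p)*0.136445] = 0.446487
  V(0,0) = exp(-r*dt) * [p*1.239753 + (1-p)*0.446487] = 0.889339


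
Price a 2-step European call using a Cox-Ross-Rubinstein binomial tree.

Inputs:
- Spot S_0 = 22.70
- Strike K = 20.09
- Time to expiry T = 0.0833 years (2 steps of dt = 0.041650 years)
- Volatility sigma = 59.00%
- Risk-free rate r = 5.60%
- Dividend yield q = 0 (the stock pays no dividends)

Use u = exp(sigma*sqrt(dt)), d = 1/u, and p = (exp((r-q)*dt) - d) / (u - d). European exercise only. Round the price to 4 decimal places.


Answer: Price = V(0,0) = 3.3095

Derivation:
dt = T/N = 0.041650
u = exp(sigma*sqrt(dt)) = 1.127958; d = 1/u = 0.886558
p = (exp((r-q)*dt) - d) / (u - d) = 0.479607
Discount per step: exp(-r*dt) = 0.997670
Stock lattice S(k, i) with i counting down-moves:
  k=0: S(0,0) = 22.7000
  k=1: S(1,0) = 25.6047; S(1,1) = 20.1249
  k=2: S(2,0) = 28.8810; S(2,1) = 22.7000; S(2,2) = 17.8418
Terminal payoffs V(N, i) = max(S_T - K, 0):
  V(2,0) = 8.790980; V(2,1) = 2.610000; V(2,2) = 0.000000
Backward induction: V(k, i) = exp(-r*dt) * [p * V(k+1, i) + (1-p) * V(k+1, i+1)].
  V(1,0) = exp(-r*dt) * [p*8.790980 + (1-p)*2.610000] = 5.561456
  V(1,1) = exp(-r*dt) * [p*2.610000 + (1-p)*0.000000] = 1.248859
  V(0,0) = exp(-r*dt) * [p*5.561456 + (1-p)*1.248859] = 3.309484


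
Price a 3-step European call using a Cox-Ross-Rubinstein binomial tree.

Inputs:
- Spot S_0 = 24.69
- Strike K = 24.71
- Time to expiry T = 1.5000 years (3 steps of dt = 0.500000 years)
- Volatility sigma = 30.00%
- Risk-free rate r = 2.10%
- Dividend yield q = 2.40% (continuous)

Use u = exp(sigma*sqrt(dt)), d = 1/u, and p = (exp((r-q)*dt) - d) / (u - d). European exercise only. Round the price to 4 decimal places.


dt = T/N = 0.500000
u = exp(sigma*sqrt(dt)) = 1.236311; d = 1/u = 0.808858
p = (exp((r-q)*dt) - d) / (u - d) = 0.443658
Discount per step: exp(-r*dt) = 0.989555
Stock lattice S(k, i) with i counting down-moves:
  k=0: S(0,0) = 24.6900
  k=1: S(1,0) = 30.5245; S(1,1) = 19.9707
  k=2: S(2,0) = 37.7378; S(2,1) = 24.6900; S(2,2) = 16.1535
  k=3: S(3,0) = 46.6557; S(3,1) = 30.5245; S(3,2) = 19.9707; S(3,3) = 13.0659
Terminal payoffs V(N, i) = max(S_T - K, 0):
  V(3,0) = 21.945667; V(3,1) = 5.814521; V(3,2) = 0.000000; V(3,3) = 0.000000
Backward induction: V(k, i) = exp(-r*dt) * [p * V(k+1, i) + (1-p) * V(k+1, i+1)].
  V(2,0) = exp(-r*dt) * [p*21.945667 + (1-p)*5.814521] = 12.835755
  V(2,1) = exp(-r*dt) * [p*5.814521 + (1-p)*0.000000] = 2.552717
  V(2,2) = exp(-r*dt) * [p*0.000000 + (1-p)*0.000000] = 0.000000
  V(1,0) = exp(-r*dt) * [p*12.835755 + (1-p)*2.552717] = 7.040558
  V(1,1) = exp(-r*dt) * [p*2.552717 + (1-p)*0.000000] = 1.120705
  V(0,0) = exp(-r*dt) * [p*7.040558 + (1-p)*1.120705] = 3.707959

Answer: Price = V(0,0) = 3.7080


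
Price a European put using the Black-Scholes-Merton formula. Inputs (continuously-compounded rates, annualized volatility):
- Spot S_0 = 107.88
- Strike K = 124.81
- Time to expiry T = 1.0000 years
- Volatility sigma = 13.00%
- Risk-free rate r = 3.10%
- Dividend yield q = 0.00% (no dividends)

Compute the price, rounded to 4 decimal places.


Answer: Price = 14.6574

Derivation:
d1 = (ln(S/K) + (r - q + 0.5*sigma^2) * T) / (sigma * sqrt(T)) = -0.81786987
d2 = d1 - sigma * sqrt(T) = -0.94786987
exp(-rT) = 0.96947557; exp(-qT) = 1.00000000
P = K * exp(-rT) * N(-d2) - S_0 * exp(-qT) * N(-d1)
N(-d1) = 0.79328425; N(-d2) = 0.82840215
P = 124.8100 * 0.96947557 * 0.82840215 - 107.8800 * 1.00000000 * 0.79328425 = 14.6574


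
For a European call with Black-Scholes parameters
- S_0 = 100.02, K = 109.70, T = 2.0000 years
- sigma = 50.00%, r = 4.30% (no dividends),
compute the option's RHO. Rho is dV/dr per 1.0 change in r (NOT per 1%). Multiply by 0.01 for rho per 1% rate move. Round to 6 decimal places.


d1 = 0.3445318376; d2 = -0.3625749436
phi(d1) = 0.3759535702; exp(-qT) = 1.0000000000; exp(-rT) = 0.9175942312
N(d2) = 0.3584612152
Rho = K*T*exp(-rT)*N(d2) = 109.7000 * 2.0000 * 0.9175942312 * 0.3584612152 = 72.165474

Answer: Rho = 72.165474


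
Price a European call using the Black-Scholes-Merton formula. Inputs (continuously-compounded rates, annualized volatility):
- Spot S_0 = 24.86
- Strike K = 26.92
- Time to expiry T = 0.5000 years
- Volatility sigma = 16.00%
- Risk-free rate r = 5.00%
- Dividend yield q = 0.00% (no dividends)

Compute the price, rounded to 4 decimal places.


d1 = (ln(S/K) + (r - q + 0.5*sigma^2) * T) / (sigma * sqrt(T)) = -0.42611509
d2 = d1 - sigma * sqrt(T) = -0.53925217
exp(-rT) = 0.97530991; exp(-qT) = 1.00000000
C = S_0 * exp(-qT) * N(d1) - K * exp(-rT) * N(d2)
N(d1) = 0.33501199; N(d2) = 0.29485643
C = 24.8600 * 1.00000000 * 0.33501199 - 26.9200 * 0.97530991 * 0.29485643 = 0.5868

Answer: Price = 0.5868


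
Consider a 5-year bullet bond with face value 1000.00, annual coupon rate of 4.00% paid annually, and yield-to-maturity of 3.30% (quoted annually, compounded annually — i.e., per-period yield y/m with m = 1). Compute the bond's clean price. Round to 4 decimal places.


Coupon per period c = face * coupon_rate / m = 40.000000
Periods per year m = 1; per-period yield y/m = 0.033000
Number of cashflows N = 5
Cashflows (t years, CF_t, discount factor 1/(1+y/m)^(m*t), PV):
  t = 1.0000: CF_t = 40.000000, DF = 0.968054, PV = 38.722168
  t = 2.0000: CF_t = 40.000000, DF = 0.937129, PV = 37.485158
  t = 3.0000: CF_t = 40.000000, DF = 0.907192, PV = 36.287665
  t = 4.0000: CF_t = 40.000000, DF = 0.878211, PV = 35.128427
  t = 5.0000: CF_t = 1040.000000, DF = 0.850156, PV = 884.161768
Price P = sum_t PV_t = 1031.785187

Answer: Price = 1031.7852


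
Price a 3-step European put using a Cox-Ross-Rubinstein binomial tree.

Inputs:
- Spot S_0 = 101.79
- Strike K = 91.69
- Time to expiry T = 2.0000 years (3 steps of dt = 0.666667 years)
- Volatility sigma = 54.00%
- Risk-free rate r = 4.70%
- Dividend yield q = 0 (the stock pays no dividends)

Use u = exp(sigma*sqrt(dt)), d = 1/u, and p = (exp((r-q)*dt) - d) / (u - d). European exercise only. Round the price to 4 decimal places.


dt = T/N = 0.666667
u = exp(sigma*sqrt(dt)) = 1.554118; d = 1/u = 0.643452
p = (exp((r-q)*dt) - d) / (u - d) = 0.426476
Discount per step: exp(-r*dt) = 0.969152
Stock lattice S(k, i) with i counting down-moves:
  k=0: S(0,0) = 101.7900
  k=1: S(1,0) = 158.1937; S(1,1) = 65.4970
  k=2: S(2,0) = 245.8516; S(2,1) = 101.7900; S(2,2) = 42.1441
  k=3: S(3,0) = 382.0824; S(3,1) = 158.1937; S(3,2) = 65.4970; S(3,3) = 27.1177
Terminal payoffs V(N, i) = max(K - S_T, 0):
  V(3,0) = 0.000000; V(3,1) = 0.000000; V(3,2) = 26.193041; V(3,3) = 64.572280
Backward induction: V(k, i) = exp(-r*dt) * [p * V(k+1, i) + (1-p) * V(k+1, i+1)].
  V(2,0) = exp(-r*dt) * [p*0.000000 + (1-p)*0.000000] = 0.000000
  V(2,1) = exp(-r*dt) * [p*0.000000 + (1-p)*26.193041] = 14.558926
  V(2,2) = exp(-r*dt) * [p*26.193041 + (1-p)*64.572280] = 46.717454
  V(1,0) = exp(-r*dt) * [p*0.000000 + (1-p)*14.558926] = 8.092315
  V(1,1) = exp(-r*dt) * [p*14.558926 + (1-p)*46.717454] = 31.984553
  V(0,0) = exp(-r*dt) * [p*8.092315 + (1-p)*31.984553] = 21.122754

Answer: Price = V(0,0) = 21.1228


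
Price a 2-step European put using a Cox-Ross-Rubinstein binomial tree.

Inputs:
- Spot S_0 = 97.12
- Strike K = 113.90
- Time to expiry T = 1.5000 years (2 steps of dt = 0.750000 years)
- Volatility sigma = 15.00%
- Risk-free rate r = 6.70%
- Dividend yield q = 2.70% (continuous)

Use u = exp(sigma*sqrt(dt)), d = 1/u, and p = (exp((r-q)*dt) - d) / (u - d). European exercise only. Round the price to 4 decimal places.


Answer: Price = V(0,0) = 13.4618

Derivation:
dt = T/N = 0.750000
u = exp(sigma*sqrt(dt)) = 1.138719; d = 1/u = 0.878180
p = (exp((r-q)*dt) - d) / (u - d) = 0.584460
Discount per step: exp(-r*dt) = 0.950992
Stock lattice S(k, i) with i counting down-moves:
  k=0: S(0,0) = 97.1200
  k=1: S(1,0) = 110.5924; S(1,1) = 85.2888
  k=2: S(2,0) = 125.9336; S(2,1) = 97.1200; S(2,2) = 74.8989
Terminal payoffs V(N, i) = max(K - S_T, 0):
  V(2,0) = 0.000000; V(2,1) = 16.780000; V(2,2) = 39.001062
Backward induction: V(k, i) = exp(-r*dt) * [p * V(k+1, i) + (1-p) * V(k+1, i+1)].
  V(1,0) = exp(-r*dt) * [p*0.000000 + (1-p)*16.780000] = 6.631035
  V(1,1) = exp(-r*dt) * [p*16.780000 + (1-p)*39.001062] = 24.738846
  V(0,0) = exp(-r*dt) * [p*6.631035 + (1-p)*24.738846] = 13.461812


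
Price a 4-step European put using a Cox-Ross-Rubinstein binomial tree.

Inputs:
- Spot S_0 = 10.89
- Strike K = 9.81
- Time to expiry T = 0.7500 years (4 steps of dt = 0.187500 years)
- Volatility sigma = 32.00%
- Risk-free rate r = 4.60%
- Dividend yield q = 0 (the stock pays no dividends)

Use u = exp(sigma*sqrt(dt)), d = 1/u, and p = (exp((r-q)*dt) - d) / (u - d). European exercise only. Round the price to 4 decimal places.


Answer: Price = V(0,0) = 0.6014

Derivation:
dt = T/N = 0.187500
u = exp(sigma*sqrt(dt)) = 1.148623; d = 1/u = 0.870607
p = (exp((r-q)*dt) - d) / (u - d) = 0.496572
Discount per step: exp(-r*dt) = 0.991412
Stock lattice S(k, i) with i counting down-moves:
  k=0: S(0,0) = 10.8900
  k=1: S(1,0) = 12.5085; S(1,1) = 9.4809
  k=2: S(2,0) = 14.3676; S(2,1) = 10.8900; S(2,2) = 8.2542
  k=3: S(3,0) = 16.5029; S(3,1) = 12.5085; S(3,2) = 9.4809; S(3,3) = 7.1861
  k=4: S(4,0) = 18.9556; S(4,1) = 14.3676; S(4,2) = 10.8900; S(4,3) = 8.2542; S(4,4) = 6.2563
Terminal payoffs V(N, i) = max(K - S_T, 0):
  V(4,0) = 0.000000; V(4,1) = 0.000000; V(4,2) = 0.000000; V(4,3) = 1.555844; V(4,4) = 3.553702
Backward induction: V(k, i) = exp(-r*dt) * [p * V(k+1, i) + (1-p) * V(k+1, i+1)].
  V(3,0) = exp(-r*dt) * [p*0.000000 + (1-p)*0.000000] = 0.000000
  V(3,1) = exp(-r*dt) * [p*0.000000 + (1-p)*0.000000] = 0.000000
  V(3,2) = exp(-r*dt) * [p*0.000000 + (1-p)*1.555844] = 0.776529
  V(3,3) = exp(-r*dt) * [p*1.555844 + (1-p)*3.553702] = 2.539623
  V(2,0) = exp(-r*dt) * [p*0.000000 + (1-p)*0.000000] = 0.000000
  V(2,1) = exp(-r*dt) * [p*0.000000 + (1-p)*0.776529] = 0.387569
  V(2,2) = exp(-r*dt) * [p*0.776529 + (1-p)*2.539623] = 1.649829
  V(1,0) = exp(-r*dt) * [p*0.000000 + (1-p)*0.387569] = 0.193438
  V(1,1) = exp(-r*dt) * [p*0.387569 + (1-p)*1.649829] = 1.014241
  V(0,0) = exp(-r*dt) * [p*0.193438 + (1-p)*1.014241] = 0.601443


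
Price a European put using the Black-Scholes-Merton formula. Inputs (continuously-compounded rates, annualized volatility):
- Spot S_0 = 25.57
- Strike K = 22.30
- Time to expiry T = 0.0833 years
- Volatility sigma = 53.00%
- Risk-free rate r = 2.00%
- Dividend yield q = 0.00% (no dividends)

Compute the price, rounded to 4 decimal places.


Answer: Price = 0.3623

Derivation:
d1 = (ln(S/K) + (r - q + 0.5*sigma^2) * T) / (sigma * sqrt(T)) = 0.98190055
d2 = d1 - sigma * sqrt(T) = 0.82893333
exp(-rT) = 0.99833539; exp(-qT) = 1.00000000
P = K * exp(-rT) * N(-d2) - S_0 * exp(-qT) * N(-d1)
N(-d1) = 0.16307442; N(-d2) = 0.20357107
P = 22.3000 * 0.99833539 * 0.20357107 - 25.5700 * 1.00000000 * 0.16307442 = 0.3623


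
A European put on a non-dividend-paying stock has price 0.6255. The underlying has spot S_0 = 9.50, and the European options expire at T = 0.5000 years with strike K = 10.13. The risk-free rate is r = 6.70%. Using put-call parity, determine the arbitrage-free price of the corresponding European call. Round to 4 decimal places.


Put-call parity: C - P = S_0 * exp(-qT) - K * exp(-rT).
S_0 * exp(-qT) = 9.5000 * 1.00000000 = 9.50000000
K * exp(-rT) = 10.1300 * 0.96705491 = 9.79626625
C = P + S*exp(-qT) - K*exp(-rT)
C = 0.6255 + 9.50000000 - 9.79626625 = 0.3292

Answer: Call price = 0.3292


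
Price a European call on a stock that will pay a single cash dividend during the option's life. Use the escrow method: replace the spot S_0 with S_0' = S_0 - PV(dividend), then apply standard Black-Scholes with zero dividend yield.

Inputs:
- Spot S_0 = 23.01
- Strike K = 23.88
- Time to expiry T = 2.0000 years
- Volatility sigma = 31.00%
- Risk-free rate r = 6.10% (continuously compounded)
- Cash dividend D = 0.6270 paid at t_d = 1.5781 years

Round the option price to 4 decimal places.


PV(D) = D * exp(-r * t_d) = 0.6270 * 0.90822412 = 0.56945652
S_0' = S_0 - PV(D) = 23.0100 - 0.56945652 = 22.44054348
d1 = (ln(S_0'/K) + (r + sigma^2/2)*T) / (sigma*sqrt(T)) = 0.35567017
d2 = d1 - sigma*sqrt(T) = -0.08273603
exp(-rT) = 0.88514837
N(d1) = 0.63895621; N(d2) = 0.46703072
C = S_0' * N(d1) - K * exp(-rT) * N(d2) = 22.44054348 * 0.63895621 - 23.8800 * 0.88514837 * 0.46703072 = 4.4667

Answer: Price = 4.4667


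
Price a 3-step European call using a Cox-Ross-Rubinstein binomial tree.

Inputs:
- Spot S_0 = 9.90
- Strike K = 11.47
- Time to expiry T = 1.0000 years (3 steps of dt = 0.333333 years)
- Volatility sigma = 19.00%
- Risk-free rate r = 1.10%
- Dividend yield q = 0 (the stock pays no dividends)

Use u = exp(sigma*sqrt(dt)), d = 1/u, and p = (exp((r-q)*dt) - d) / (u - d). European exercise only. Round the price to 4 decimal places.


Answer: Price = V(0,0) = 0.2651

Derivation:
dt = T/N = 0.333333
u = exp(sigma*sqrt(dt)) = 1.115939; d = 1/u = 0.896106
p = (exp((r-q)*dt) - d) / (u - d) = 0.489313
Discount per step: exp(-r*dt) = 0.996340
Stock lattice S(k, i) with i counting down-moves:
  k=0: S(0,0) = 9.9000
  k=1: S(1,0) = 11.0478; S(1,1) = 8.8714
  k=2: S(2,0) = 12.3287; S(2,1) = 9.9000; S(2,2) = 7.9498
  k=3: S(3,0) = 13.7581; S(3,1) = 11.0478; S(3,2) = 8.8714; S(3,3) = 7.1238
Terminal payoffs V(N, i) = max(S_T - K, 0):
  V(3,0) = 2.288054; V(3,1) = 0.000000; V(3,2) = 0.000000; V(3,3) = 0.000000
Backward induction: V(k, i) = exp(-r*dt) * [p * V(k+1, i) + (1-p) * V(k+1, i+1)].
  V(2,0) = exp(-r*dt) * [p*2.288054 + (1-p)*0.000000] = 1.115478
  V(2,1) = exp(-r*dt) * [p*0.000000 + (1-p)*0.000000] = 0.000000
  V(2,2) = exp(-r*dt) * [p*0.000000 + (1-p)*0.000000] = 0.000000
  V(1,0) = exp(-r*dt) * [p*1.115478 + (1-p)*0.000000] = 0.543820
  V(1,1) = exp(-r*dt) * [p*0.000000 + (1-p)*0.000000] = 0.000000
  V(0,0) = exp(-r*dt) * [p*0.543820 + (1-p)*0.000000] = 0.265125
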